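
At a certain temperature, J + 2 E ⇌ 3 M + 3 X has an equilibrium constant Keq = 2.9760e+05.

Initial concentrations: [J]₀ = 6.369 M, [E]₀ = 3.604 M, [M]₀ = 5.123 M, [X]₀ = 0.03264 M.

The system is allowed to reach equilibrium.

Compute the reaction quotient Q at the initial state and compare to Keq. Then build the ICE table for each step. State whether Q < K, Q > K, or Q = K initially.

Q₀ = 5.6517e-05 vs Keq = 2.9760e+05 ⇒ Q<K, forward
Step 1:
                  J         E         M         X
  Initial     6.369     3.604     5.123   0.03264
  Change     -1.652    -3.303     4.955     4.955
  Equil       4.717    0.3008     10.08     4.988
  solve Keq expr → x = 1.652; check Q = 2.9760e+05

Q₀ = 5.6517e-05; Q < K (proceeds forward)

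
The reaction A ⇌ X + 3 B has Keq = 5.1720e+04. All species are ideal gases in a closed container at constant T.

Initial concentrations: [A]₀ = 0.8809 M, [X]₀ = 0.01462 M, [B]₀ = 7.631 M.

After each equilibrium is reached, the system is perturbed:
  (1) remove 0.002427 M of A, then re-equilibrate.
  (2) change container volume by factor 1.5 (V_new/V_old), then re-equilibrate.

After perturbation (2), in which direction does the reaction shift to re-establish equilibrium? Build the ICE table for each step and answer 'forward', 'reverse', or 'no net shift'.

Direction: forward

Q₀ = 7.375 vs Keq = 5.1720e+04 ⇒ Q<K, forward
Step 1:
                  A         X         B
  Initial    0.8809   0.01462     7.631
  Change    -0.8628    0.8628     2.588
  Equil     0.01811    0.8774     10.22
  solve Keq expr → x = 0.8628; check Q = 5.1720e+04
Then remove 0.002427 M of A.
Step 2:
                  A         X         B
  Initial   0.01568    0.8774     10.22
  Change   0.002341 -0.002341 -0.007024
  Equil     0.01802    0.8751     10.21
  solve Keq expr → x = -0.002341; check Q = 5.1720e+04
Then change container volume by factor 1.5 (V_new/V_old).
Step 3:
                  A         X         B
  Initial   0.01201    0.5834     6.808
  Change  -0.008363  0.008363   0.02509
  Equil    0.003651    0.5917     6.833
  solve Keq expr → x = 0.008363; check Q = 5.1720e+04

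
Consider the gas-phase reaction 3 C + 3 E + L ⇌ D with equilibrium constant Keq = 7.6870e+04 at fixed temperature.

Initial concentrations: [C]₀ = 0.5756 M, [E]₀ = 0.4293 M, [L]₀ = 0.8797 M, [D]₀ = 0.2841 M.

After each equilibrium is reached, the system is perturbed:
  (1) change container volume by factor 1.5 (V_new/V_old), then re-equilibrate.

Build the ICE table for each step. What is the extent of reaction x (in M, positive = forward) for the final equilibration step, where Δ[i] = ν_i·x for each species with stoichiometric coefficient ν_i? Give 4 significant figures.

x = -0.01348 M

Q₀ = 21.4 vs Keq = 7.6870e+04 ⇒ Q<K, forward
Step 1:
                  C         E         L         D
  init       0.5756    0.4293    0.8797    0.2841
  Δ         -0.3466   -0.3466   -0.1155    0.1155
  eq          0.229   0.08273    0.7642    0.3996
  solve Keq expr → x = 0.1155; check Q = 7.6870e+04
Then change container volume by factor 1.5 (V_new/V_old).
Step 2:
                  C         E         L         D
  init       0.1527   0.05515    0.5095    0.2664
  Δ         0.04044   0.04044   0.01348  -0.01348
  eq         0.1931   0.09559    0.5229    0.2529
  solve Keq expr → x = -0.01348; check Q = 7.6870e+04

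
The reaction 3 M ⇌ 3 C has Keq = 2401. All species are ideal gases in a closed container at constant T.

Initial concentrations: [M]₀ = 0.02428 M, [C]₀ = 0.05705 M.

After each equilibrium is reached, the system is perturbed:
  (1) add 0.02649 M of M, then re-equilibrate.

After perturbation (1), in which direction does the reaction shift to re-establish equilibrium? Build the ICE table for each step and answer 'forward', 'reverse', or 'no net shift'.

Direction: forward

Q₀ = 12.97 vs Keq = 2401 ⇒ Q<K, forward
Step 1:
                  M         C
  Initial   0.02428   0.05705
  Change   -0.01863   0.01863
  Equil    0.005652   0.07568
  solve Keq expr → x = 0.006209; check Q = 2401
Then add 0.02649 M of M.
Step 2:
                  M         C
  Initial   0.03214   0.07568
  Change   -0.02465   0.02465
  Equil    0.007492    0.1003
  solve Keq expr → x = 0.008216; check Q = 2401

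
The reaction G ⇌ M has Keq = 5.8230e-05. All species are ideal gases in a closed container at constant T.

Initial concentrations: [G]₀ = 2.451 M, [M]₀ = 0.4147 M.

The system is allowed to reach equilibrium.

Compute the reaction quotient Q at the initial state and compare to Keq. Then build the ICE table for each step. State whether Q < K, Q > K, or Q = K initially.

Q₀ = 0.1692 vs Keq = 5.8230e-05 ⇒ Q>K, reverse
Step 1:
                    G           M
  I             2.451      0.4147
  C            0.4145     -0.4145
  E             2.866  1.6686e-04
  solve Keq expr → x = -0.4145; check Q = 5.8230e-05

Q₀ = 0.1692; Q > K (proceeds reverse)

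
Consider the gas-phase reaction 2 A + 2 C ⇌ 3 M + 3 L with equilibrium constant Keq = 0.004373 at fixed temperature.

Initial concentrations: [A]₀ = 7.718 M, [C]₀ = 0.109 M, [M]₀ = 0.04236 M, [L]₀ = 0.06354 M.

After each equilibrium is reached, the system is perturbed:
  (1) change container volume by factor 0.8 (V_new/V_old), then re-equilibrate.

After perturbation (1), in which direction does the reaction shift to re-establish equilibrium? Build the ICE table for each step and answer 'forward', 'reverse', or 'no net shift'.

Q₀ = 2.7552e-08 vs Keq = 0.004373 ⇒ Q<K, forward
Step 1:
                    A           C           M           L
  I             7.718       0.109     0.04236     0.06354
  C          -0.09444    -0.09444      0.1417      0.1417
  E             7.624     0.01456       0.184      0.2052
  solve Keq expr → x = 0.04722; check Q = 0.004373
Then change container volume by factor 0.8 (V_new/V_old).
Step 2:
                    A           C           M           L
  I             9.529      0.0182        0.23      0.2565
  C          0.003213    0.003213   -0.004819   -0.004819
  E             9.533     0.02141      0.2252      0.2517
  solve Keq expr → x = -0.001606; check Q = 0.004373

Direction: reverse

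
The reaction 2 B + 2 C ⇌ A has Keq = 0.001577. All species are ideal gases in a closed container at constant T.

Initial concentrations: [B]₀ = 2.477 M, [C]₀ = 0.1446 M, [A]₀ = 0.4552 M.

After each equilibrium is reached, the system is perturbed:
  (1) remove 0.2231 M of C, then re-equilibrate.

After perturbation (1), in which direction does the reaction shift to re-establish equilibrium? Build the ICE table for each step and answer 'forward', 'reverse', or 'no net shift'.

Q₀ = 3.548 vs Keq = 0.001577 ⇒ Q>K, reverse
Step 1:
                  B         C         A
  I           2.477    0.1446    0.4552
  C          0.8737    0.8737   -0.4368
  E           3.351     1.018   0.01836
  solve Keq expr → x = -0.4368; check Q = 0.001577
Then remove 0.2231 M of C.
Step 2:
                  B         C         A
  I           3.351    0.7952   0.01836
  C         0.01338   0.01338 -0.006691
  E           3.364    0.8086   0.01167
  solve Keq expr → x = -0.006691; check Q = 0.001577

Direction: reverse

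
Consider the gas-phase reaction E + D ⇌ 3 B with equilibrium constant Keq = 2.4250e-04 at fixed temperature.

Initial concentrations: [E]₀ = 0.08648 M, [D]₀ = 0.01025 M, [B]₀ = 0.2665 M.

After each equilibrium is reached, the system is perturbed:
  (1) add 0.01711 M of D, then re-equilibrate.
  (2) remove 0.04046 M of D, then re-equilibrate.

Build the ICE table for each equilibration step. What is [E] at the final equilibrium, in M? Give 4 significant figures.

[E]_eq = 0.1705 M

Q₀ = 21.35 vs Keq = 2.4250e-04 ⇒ Q>K, reverse
Step 1:
                    E           D           B
  Initial     0.08648     0.01025      0.2665
  Change       0.0836      0.0836     -0.2508
  Equil        0.1701     0.09385      0.0157
  solve Keq expr → x = -0.0836; check Q = 2.4250e-04
Then add 0.01711 M of D.
Step 2:
                    E           D           B
  Initial      0.1701       0.111      0.0157
  Change  -2.9244e-04 -2.9244e-04  8.7732e-04
  Equil        0.1698      0.1107     0.01658
  solve Keq expr → x = 2.9244e-04; check Q = 2.4250e-04
Then remove 0.04046 M of D.
Step 3:
                    E           D           B
  Initial      0.1698     0.07021     0.01658
  Change   7.5382e-04  7.5382e-04   -0.002261
  Equil        0.1705     0.07096     0.01432
  solve Keq expr → x = -7.5382e-04; check Q = 2.4250e-04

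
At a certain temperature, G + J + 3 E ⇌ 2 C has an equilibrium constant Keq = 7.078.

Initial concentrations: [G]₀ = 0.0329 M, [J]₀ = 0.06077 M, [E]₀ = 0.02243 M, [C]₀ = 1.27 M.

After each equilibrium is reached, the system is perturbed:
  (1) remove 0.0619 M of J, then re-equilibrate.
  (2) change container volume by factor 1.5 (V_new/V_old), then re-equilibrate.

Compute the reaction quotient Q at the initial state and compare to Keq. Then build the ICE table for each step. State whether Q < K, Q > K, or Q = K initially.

Q₀ = 7.1488e+07 vs Keq = 7.078 ⇒ Q>K, reverse
Step 1:
                   G          J          E          C
  I           0.0329    0.06077    0.02243       1.27
  C           0.2818     0.2818     0.8455    -0.5637
  E           0.3147     0.3426     0.8679     0.7063
  solve Keq expr → x = -0.2818; check Q = 7.078
Then remove 0.0619 M of J.
Step 2:
                   G          J          E          C
  I           0.3147     0.2807     0.8679     0.7063
  C         0.008821   0.008821    0.02646   -0.01764
  E           0.3235     0.2895     0.8944     0.6887
  solve Keq expr → x = -0.008821; check Q = 7.078
Then change container volume by factor 1.5 (V_new/V_old).
Step 3:
                   G          J          E          C
  I           0.2157      0.193     0.5962     0.4591
  C          0.03761    0.03761     0.1128   -0.07521
  E           0.2533     0.2306     0.7091     0.3839
  solve Keq expr → x = -0.03761; check Q = 7.078

Q₀ = 7.1488e+07; Q > K (proceeds reverse)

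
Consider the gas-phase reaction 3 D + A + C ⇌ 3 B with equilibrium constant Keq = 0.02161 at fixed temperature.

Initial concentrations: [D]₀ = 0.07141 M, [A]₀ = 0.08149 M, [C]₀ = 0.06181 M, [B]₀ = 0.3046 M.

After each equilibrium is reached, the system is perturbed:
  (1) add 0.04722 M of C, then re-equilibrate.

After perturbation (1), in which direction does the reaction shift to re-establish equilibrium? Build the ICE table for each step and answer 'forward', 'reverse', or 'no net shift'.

Direction: forward

Q₀ = 1.5408e+04 vs Keq = 0.02161 ⇒ Q>K, reverse
Step 1:
                    D           A           C           B
  init        0.07141     0.08149     0.06181      0.3046
  Δ            0.2757     0.09191     0.09191     -0.2757
  eq           0.3471      0.1734      0.1537     0.02888
  solve Keq expr → x = -0.09191; check Q = 0.02161
Then add 0.04722 M of C.
Step 2:
                    D           A           C           B
  init         0.3471      0.1734      0.2009     0.02888
  Δ         -0.002391 -7.9686e-04 -7.9686e-04    0.002391
  eq           0.3447      0.1726      0.2001     0.03127
  solve Keq expr → x = 7.9686e-04; check Q = 0.02161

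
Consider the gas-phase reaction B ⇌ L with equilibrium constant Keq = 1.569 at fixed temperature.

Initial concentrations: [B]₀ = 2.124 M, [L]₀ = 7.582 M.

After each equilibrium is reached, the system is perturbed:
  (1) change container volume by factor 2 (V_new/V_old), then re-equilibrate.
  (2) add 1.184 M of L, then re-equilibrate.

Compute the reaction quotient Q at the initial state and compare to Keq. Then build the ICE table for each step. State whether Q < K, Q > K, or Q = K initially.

Q₀ = 3.57 vs Keq = 1.569 ⇒ Q>K, reverse
Step 1:
                  B         L
  init        2.124     7.582
  Δ           1.654    -1.654
  eq          3.778     5.928
  solve Keq expr → x = -1.654; check Q = 1.569
Then change container volume by factor 2 (V_new/V_old).
Step 2:
                  B         L
  init        1.889     2.964
  Δ               0         0
  eq          1.889     2.964
  solve Keq expr → x = 0; check Q = 1.569
Then add 1.184 M of L.
Step 3:
                  B         L
  init        1.889     4.148
  Δ          0.4609   -0.4609
  eq           2.35     3.687
  solve Keq expr → x = -0.4609; check Q = 1.569

Q₀ = 3.57; Q > K (proceeds reverse)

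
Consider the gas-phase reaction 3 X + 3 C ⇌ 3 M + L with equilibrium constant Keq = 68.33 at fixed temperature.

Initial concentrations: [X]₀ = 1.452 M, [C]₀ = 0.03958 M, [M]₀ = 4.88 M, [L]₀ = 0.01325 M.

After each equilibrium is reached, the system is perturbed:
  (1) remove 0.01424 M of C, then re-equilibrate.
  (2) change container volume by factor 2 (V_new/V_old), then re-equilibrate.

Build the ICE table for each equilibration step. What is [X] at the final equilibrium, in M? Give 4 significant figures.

[X]_eq = 0.7457 M

Q₀ = 8112 vs Keq = 68.33 ⇒ Q>K, reverse
Step 1:
                    X           C           M           L
  I             1.452     0.03958        4.88     0.01325
  C           0.03707     0.03707    -0.03707    -0.01236
  E             1.489     0.07665       4.843  8.9436e-04
  solve Keq expr → x = -0.01236; check Q = 68.33
Then remove 0.01424 M of C.
Step 2:
                    X           C           M           L
  I             1.489     0.06241       4.843  8.9436e-04
  C          0.001149    0.001149   -0.001149 -3.8291e-04
  E              1.49     0.06356       4.842  5.1145e-04
  solve Keq expr → x = -3.8291e-04; check Q = 68.33
Then change container volume by factor 2 (V_new/V_old).
Step 3:
                    X           C           M           L
  I            0.7451     0.03178       2.421  2.5573e-04
  C        5.6438e-04  5.6438e-04 -5.6438e-04 -1.8813e-04
  E            0.7457     0.03234        2.42  6.7599e-05
  solve Keq expr → x = -1.8813e-04; check Q = 68.33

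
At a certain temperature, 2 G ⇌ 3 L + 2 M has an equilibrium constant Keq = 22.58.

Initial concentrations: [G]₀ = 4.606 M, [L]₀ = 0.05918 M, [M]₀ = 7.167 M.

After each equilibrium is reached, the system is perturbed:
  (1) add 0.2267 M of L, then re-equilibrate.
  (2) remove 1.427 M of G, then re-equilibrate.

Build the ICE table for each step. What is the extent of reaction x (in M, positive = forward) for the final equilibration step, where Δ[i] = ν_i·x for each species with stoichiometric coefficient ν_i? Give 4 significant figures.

x = -0.119 M

Q₀ = 5.0182e-04 vs Keq = 22.58 ⇒ Q<K, forward
Step 1:
                    G           L           M
  Initial       4.606     0.05918       7.167
  Change       -1.041       1.562       1.041
  Equil         3.565       1.621       8.208
  solve Keq expr → x = 0.5206; check Q = 22.58
Then add 0.2267 M of L.
Step 2:
                    G           L           M
  Initial       3.565       1.848       8.208
  Change        0.117     -0.1755      -0.117
  Equil         3.682       1.672       8.091
  solve Keq expr → x = -0.0585; check Q = 22.58
Then remove 1.427 M of G.
Step 3:
                    G           L           M
  Initial       2.255       1.672       8.091
  Change        0.238     -0.3569      -0.238
  Equil         2.493       1.315       7.853
  solve Keq expr → x = -0.119; check Q = 22.58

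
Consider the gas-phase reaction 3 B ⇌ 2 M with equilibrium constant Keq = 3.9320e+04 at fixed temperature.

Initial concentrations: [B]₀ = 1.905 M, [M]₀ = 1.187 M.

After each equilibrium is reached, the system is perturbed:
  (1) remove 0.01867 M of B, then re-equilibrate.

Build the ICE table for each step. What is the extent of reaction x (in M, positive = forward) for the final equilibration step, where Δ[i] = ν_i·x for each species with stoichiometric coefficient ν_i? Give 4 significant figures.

x = -0.006163 M

Q₀ = 0.2038 vs Keq = 3.9320e+04 ⇒ Q<K, forward
Step 1:
                   B          M
  init         1.905      1.187
  Δ           -1.852      1.235
  eq         0.05303      2.422
  solve Keq expr → x = 0.6173; check Q = 3.9320e+04
Then remove 0.01867 M of B.
Step 2:
                   B          M
  init       0.03436      2.422
  Δ          0.01849   -0.01233
  eq         0.05285      2.409
  solve Keq expr → x = -0.006163; check Q = 3.9320e+04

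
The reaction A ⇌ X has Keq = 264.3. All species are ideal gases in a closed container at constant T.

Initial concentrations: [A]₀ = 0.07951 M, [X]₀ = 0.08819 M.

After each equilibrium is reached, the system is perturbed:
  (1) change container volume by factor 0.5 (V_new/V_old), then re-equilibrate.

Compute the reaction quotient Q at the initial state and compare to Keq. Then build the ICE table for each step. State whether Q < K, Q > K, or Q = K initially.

Q₀ = 1.109; Q < K (proceeds forward)

Q₀ = 1.109 vs Keq = 264.3 ⇒ Q<K, forward
Step 1:
                   A          X
  init       0.07951    0.08819
  Δ         -0.07888    0.07888
  eq      6.3211e-04     0.1671
  solve Keq expr → x = 0.07888; check Q = 264.3
Then change container volume by factor 0.5 (V_new/V_old).
Step 2:
                   A          X
  init      0.001264     0.3341
  Δ                0          0
  eq        0.001264     0.3341
  solve Keq expr → x = 0; check Q = 264.3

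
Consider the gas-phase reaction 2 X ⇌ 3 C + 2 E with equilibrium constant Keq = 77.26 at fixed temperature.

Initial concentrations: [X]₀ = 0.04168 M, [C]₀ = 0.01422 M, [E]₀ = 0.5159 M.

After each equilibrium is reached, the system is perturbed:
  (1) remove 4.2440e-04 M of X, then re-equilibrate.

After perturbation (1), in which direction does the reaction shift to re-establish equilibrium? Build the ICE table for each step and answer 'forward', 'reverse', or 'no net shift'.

Direction: reverse

Q₀ = 4.4053e-04 vs Keq = 77.26 ⇒ Q<K, forward
Step 1:
                    X           C           E
  I           0.04168     0.01422      0.5159
  C          -0.04039     0.06058     0.04039
  E          0.001295      0.0748      0.5563
  solve Keq expr → x = 0.02019; check Q = 77.26
Then remove 4.2440e-04 M of X.
Step 2:
                    X           C           E
  I        8.7026e-04      0.0748      0.5563
  C        4.0762e-04 -6.1143e-04 -4.0762e-04
  E          0.001278     0.07419      0.5559
  solve Keq expr → x = -2.0381e-04; check Q = 77.26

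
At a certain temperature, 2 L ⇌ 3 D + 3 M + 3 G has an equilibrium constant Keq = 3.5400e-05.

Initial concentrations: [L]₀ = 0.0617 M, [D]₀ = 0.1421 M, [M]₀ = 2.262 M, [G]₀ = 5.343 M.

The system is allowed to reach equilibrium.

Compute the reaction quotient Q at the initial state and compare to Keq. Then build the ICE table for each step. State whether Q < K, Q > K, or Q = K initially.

Q₀ = 1331; Q > K (proceeds reverse)

Q₀ = 1331 vs Keq = 3.5400e-05 ⇒ Q>K, reverse
Step 1:
                  L         D         M         G
  Initial    0.0617    0.1421     2.262     5.343
  Change    0.09416   -0.1412   -0.1412   -0.1412
  Equil      0.1559 8.6201e-04     2.121     5.202
  solve Keq expr → x = -0.04708; check Q = 3.5400e-05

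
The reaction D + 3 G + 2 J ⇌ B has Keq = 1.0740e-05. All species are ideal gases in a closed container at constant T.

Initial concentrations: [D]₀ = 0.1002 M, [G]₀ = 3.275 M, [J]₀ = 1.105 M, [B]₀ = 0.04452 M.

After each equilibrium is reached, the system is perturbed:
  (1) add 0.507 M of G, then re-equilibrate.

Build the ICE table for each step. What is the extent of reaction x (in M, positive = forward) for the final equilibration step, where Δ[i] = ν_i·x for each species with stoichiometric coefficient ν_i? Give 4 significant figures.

Q₀ = 0.01036 vs Keq = 1.0740e-05 ⇒ Q>K, reverse
Step 1:
                   D          G          J          B
  init        0.1002      3.275      1.105    0.04452
  Δ          0.04443     0.1333    0.08886   -0.04443
  eq          0.1446      3.408      1.194 8.7658e-05
  solve Keq expr → x = -0.04443; check Q = 1.0740e-05
Then add 0.507 M of G.
Step 2:
                   D          G          J          B
  init        0.1446      3.915      1.194 8.7658e-05
  Δ       -4.5151e-05 -1.3545e-04 -9.0302e-05 4.5151e-05
  eq          0.1446      3.915      1.194 1.3281e-04
  solve Keq expr → x = 4.5151e-05; check Q = 1.0740e-05

x = 4.5151e-05 M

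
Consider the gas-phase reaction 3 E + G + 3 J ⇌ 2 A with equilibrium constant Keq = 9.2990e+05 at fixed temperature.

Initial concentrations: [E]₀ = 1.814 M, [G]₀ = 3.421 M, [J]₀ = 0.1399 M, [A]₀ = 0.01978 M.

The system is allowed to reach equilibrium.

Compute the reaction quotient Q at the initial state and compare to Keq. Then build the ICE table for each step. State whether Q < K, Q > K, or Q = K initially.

Q₀ = 0.006997; Q < K (proceeds forward)

Q₀ = 0.006997 vs Keq = 9.2990e+05 ⇒ Q<K, forward
Step 1:
                   E          G          J          A
  Initial      1.814      3.421     0.1399    0.01978
  Change      -0.139   -0.04632     -0.139    0.09263
  Equil        1.675      3.375 9.4979e-04     0.1124
  solve Keq expr → x = 0.04632; check Q = 9.2990e+05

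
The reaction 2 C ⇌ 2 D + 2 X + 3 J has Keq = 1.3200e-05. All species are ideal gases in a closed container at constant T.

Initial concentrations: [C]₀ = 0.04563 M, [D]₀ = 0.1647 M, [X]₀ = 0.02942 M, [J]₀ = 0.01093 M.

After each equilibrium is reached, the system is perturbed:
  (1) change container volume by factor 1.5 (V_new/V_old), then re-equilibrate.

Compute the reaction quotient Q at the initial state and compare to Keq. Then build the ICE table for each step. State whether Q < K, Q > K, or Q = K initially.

Q₀ = 1.4724e-08 vs Keq = 1.3200e-05 ⇒ Q<K, forward
Step 1:
                  C         D         X         J
  I         0.04563    0.1647   0.02942   0.01093
  C        -0.02175   0.02175   0.02175   0.03263
  E         0.02388    0.1865   0.05117   0.04356
  solve Keq expr → x = 0.01088; check Q = 1.3200e-05
Then change container volume by factor 1.5 (V_new/V_old).
Step 2:
                  C         D         X         J
  I         0.01592    0.1243   0.03412   0.02904
  C       -0.005615  0.005615  0.005615  0.008423
  E          0.0103    0.1299   0.03973   0.03746
  solve Keq expr → x = 0.002808; check Q = 1.3200e-05

Q₀ = 1.4724e-08; Q < K (proceeds forward)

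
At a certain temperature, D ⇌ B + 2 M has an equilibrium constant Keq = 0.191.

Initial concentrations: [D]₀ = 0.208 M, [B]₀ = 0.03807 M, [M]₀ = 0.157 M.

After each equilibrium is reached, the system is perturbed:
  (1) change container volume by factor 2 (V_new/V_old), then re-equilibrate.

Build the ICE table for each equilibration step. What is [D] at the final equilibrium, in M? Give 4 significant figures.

[D]_eq = 0.0271 M

Q₀ = 0.004511 vs Keq = 0.191 ⇒ Q<K, forward
Step 1:
                   D          B          M
  I            0.208    0.03807      0.157
  C          -0.1058     0.1058     0.2115
  E           0.1022     0.1438     0.3685
  solve Keq expr → x = 0.1058; check Q = 0.191
Then change container volume by factor 2 (V_new/V_old).
Step 2:
                   D          B          M
  I          0.05112    0.07191     0.1843
  C         -0.02402    0.02402    0.04804
  E           0.0271    0.09593     0.2323
  solve Keq expr → x = 0.02402; check Q = 0.191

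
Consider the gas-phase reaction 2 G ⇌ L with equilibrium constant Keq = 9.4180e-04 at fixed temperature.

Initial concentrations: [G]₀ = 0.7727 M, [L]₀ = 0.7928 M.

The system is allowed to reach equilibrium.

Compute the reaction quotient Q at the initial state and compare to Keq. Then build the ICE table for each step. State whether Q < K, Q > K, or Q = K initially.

Q₀ = 1.328 vs Keq = 9.4180e-04 ⇒ Q>K, reverse
Step 1:
                  G         L
  init       0.7727    0.7928
  Δ           1.575   -0.7876
  eq          2.348  0.005192
  solve Keq expr → x = -0.7876; check Q = 9.4180e-04

Q₀ = 1.328; Q > K (proceeds reverse)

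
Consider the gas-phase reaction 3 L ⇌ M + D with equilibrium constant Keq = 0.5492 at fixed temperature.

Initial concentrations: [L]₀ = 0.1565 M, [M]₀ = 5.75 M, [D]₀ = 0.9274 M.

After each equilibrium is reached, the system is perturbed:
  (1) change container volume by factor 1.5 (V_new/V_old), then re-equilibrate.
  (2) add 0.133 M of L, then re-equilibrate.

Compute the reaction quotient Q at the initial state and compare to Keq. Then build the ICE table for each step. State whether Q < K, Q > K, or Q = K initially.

Q₀ = 1391 vs Keq = 0.5492 ⇒ Q>K, reverse
Step 1:
                    L           M           D
  Initial      0.1565        5.75      0.9274
  Change         1.46     -0.4867     -0.4867
  Equil         1.616       5.263      0.4407
  solve Keq expr → x = -0.4867; check Q = 0.5492
Then change container volume by factor 1.5 (V_new/V_old).
Step 2:
                    L           M           D
  Initial       1.078       3.509      0.2938
  Change       0.1024    -0.03412    -0.03412
  Equil          1.18       3.475      0.2597
  solve Keq expr → x = -0.03412; check Q = 0.5492
Then add 0.133 M of L.
Step 3:
                    L           M           D
  Initial       1.313       3.475      0.2597
  Change     -0.08715     0.02905     0.02905
  Equil         1.226       3.504      0.2888
  solve Keq expr → x = 0.02905; check Q = 0.5492

Q₀ = 1391; Q > K (proceeds reverse)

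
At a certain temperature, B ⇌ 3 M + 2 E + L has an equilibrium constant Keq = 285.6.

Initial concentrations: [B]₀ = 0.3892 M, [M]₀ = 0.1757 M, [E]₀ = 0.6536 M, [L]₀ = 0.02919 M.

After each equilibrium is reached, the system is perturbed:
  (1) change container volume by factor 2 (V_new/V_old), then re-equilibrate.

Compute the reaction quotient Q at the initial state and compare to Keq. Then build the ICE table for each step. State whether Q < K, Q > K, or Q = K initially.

Q₀ = 1.7378e-04 vs Keq = 285.6 ⇒ Q<K, forward
Step 1:
                    B           M           E           L
  Initial      0.3892      0.1757      0.6536     0.02919
  Change      -0.3825       1.147       0.765      0.3825
  Equil      0.006719       1.323       1.419      0.4117
  solve Keq expr → x = 0.3825; check Q = 285.6
Then change container volume by factor 2 (V_new/V_old).
Step 2:
                    B           M           E           L
  Initial     0.00336      0.6616      0.7093      0.2058
  Change    -0.003246    0.009738    0.006492    0.003246
  Equil    1.1347e-04      0.6713      0.7158      0.2091
  solve Keq expr → x = 0.003246; check Q = 285.6

Q₀ = 1.7378e-04; Q < K (proceeds forward)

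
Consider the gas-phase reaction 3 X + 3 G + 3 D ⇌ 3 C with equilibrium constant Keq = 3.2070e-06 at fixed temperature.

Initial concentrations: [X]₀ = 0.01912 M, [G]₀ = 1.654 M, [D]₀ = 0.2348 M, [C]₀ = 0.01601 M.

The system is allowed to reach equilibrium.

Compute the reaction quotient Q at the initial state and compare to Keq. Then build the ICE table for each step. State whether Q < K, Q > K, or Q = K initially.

Q₀ = 10.02 vs Keq = 3.2070e-06 ⇒ Q>K, reverse
Step 1:
                    X           G           D           C
  Initial     0.01912       1.654      0.2348     0.01601
  Change      0.01579     0.01579     0.01579    -0.01579
  Equil       0.03491        1.67      0.2506  2.1545e-04
  solve Keq expr → x = -0.005265; check Q = 3.2070e-06

Q₀ = 10.02; Q > K (proceeds reverse)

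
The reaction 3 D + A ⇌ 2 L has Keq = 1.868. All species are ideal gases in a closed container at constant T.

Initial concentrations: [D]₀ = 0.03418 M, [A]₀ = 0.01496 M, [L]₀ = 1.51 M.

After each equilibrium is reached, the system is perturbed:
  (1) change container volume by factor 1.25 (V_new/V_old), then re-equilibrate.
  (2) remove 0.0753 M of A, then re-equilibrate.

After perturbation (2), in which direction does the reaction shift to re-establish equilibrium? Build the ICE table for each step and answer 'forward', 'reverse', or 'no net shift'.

Q₀ = 3.8169e+06 vs Keq = 1.868 ⇒ Q>K, reverse
Step 1:
                  D         A         L
  init      0.03418   0.01496      1.51
  Δ          0.9978    0.3326   -0.6652
  eq          1.032    0.3476    0.8448
  solve Keq expr → x = -0.3326; check Q = 1.868
Then change container volume by factor 1.25 (V_new/V_old).
Step 2:
                  D         A         L
  init       0.8256    0.2781    0.6758
  Δ         0.06673   0.02224  -0.04448
  eq         0.8923    0.3003    0.6313
  solve Keq expr → x = -0.02224; check Q = 1.868
Then remove 0.0753 M of A.
Step 3:
                  D         A         L
  init       0.8923     0.225    0.6313
  Δ         0.04194   0.01398  -0.02796
  eq         0.9343     0.239    0.6034
  solve Keq expr → x = -0.01398; check Q = 1.868

Direction: reverse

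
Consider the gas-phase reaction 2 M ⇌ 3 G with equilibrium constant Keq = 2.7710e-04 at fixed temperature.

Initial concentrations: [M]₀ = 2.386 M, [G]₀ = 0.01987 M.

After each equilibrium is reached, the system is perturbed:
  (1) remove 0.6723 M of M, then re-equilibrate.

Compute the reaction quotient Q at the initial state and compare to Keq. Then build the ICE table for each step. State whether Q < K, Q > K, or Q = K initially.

Q₀ = 1.3780e-06; Q < K (proceeds forward)

Q₀ = 1.3780e-06 vs Keq = 2.7710e-04 ⇒ Q<K, forward
Step 1:
                    M           G
  Initial       2.386     0.01987
  Change     -0.06299     0.09448
  Equil         2.323      0.1144
  solve Keq expr → x = 0.03149; check Q = 2.7710e-04
Then remove 0.6723 M of M.
Step 2:
                    M           G
  Initial       1.651      0.1144
  Change      0.01516    -0.02274
  Equil         1.666     0.09162
  solve Keq expr → x = -0.007579; check Q = 2.7710e-04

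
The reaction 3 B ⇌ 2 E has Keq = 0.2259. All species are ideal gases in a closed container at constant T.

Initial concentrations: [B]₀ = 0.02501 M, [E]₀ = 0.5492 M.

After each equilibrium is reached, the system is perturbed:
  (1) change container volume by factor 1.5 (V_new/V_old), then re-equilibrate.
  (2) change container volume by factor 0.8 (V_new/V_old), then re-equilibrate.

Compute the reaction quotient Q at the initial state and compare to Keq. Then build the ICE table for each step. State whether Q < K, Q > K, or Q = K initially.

Q₀ = 1.9281e+04; Q > K (proceeds reverse)

Q₀ = 1.9281e+04 vs Keq = 0.2259 ⇒ Q>K, reverse
Step 1:
                  B         E
  init      0.02501    0.5492
  Δ          0.5295    -0.353
  eq         0.5545    0.1962
  solve Keq expr → x = -0.1765; check Q = 0.2259
Then change container volume by factor 1.5 (V_new/V_old).
Step 2:
                  B         E
  init       0.3696    0.1308
  Δ          0.0217  -0.01446
  eq         0.3913    0.1164
  solve Keq expr → x = -0.007232; check Q = 0.2259
Then change container volume by factor 0.8 (V_new/V_old).
Step 3:
                  B         E
  init       0.4892    0.1454
  Δ        -0.01478  0.009853
  eq         0.4744    0.1553
  solve Keq expr → x = 0.004927; check Q = 0.2259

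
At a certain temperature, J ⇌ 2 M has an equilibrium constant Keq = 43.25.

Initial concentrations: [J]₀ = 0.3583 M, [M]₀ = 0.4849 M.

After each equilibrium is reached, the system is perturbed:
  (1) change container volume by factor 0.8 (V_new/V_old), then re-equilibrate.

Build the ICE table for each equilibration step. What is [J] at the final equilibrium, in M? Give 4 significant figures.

[J]_eq = 0.04596 M

Q₀ = 0.6562 vs Keq = 43.25 ⇒ Q<K, forward
Step 1:
                   J          M
  init        0.3583     0.4849
  Δ          -0.3282     0.6564
  eq         0.03012      1.141
  solve Keq expr → x = 0.3282; check Q = 43.25
Then change container volume by factor 0.8 (V_new/V_old).
Step 2:
                   J          M
  init       0.03764      1.427
  Δ          0.00832   -0.01664
  eq         0.04596       1.41
  solve Keq expr → x = -0.00832; check Q = 43.25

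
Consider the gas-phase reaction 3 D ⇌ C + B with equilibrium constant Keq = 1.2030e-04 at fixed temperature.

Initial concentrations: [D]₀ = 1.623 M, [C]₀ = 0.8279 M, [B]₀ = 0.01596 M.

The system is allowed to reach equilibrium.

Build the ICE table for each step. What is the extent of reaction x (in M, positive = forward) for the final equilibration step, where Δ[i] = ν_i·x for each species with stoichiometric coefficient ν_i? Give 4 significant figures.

Q₀ = 0.003091 vs Keq = 1.2030e-04 ⇒ Q>K, reverse
Step 1:
                    D           C           B
  I             1.623      0.8279     0.01596
  C           0.04582    -0.01527    -0.01527
  E             1.669      0.8126  6.8802e-04
  solve Keq expr → x = -0.01527; check Q = 1.2030e-04

x = -0.01527 M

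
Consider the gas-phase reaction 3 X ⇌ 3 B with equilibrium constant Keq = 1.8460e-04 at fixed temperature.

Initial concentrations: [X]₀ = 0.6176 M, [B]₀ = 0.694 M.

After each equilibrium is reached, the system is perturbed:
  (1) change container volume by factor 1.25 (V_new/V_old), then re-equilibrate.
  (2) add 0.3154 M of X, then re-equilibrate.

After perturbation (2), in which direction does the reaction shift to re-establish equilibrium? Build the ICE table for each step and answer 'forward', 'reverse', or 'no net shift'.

Direction: forward

Q₀ = 1.419 vs Keq = 1.8460e-04 ⇒ Q>K, reverse
Step 1:
                    X           B
  init         0.6176       0.694
  Δ            0.6233     -0.6233
  eq            1.241     0.07066
  solve Keq expr → x = -0.2078; check Q = 1.8460e-04
Then change container volume by factor 1.25 (V_new/V_old).
Step 2:
                    X           B
  init         0.9928     0.05653
  Δ                 0           0
  eq           0.9928     0.05653
  solve Keq expr → x = 0; check Q = 1.8460e-04
Then add 0.3154 M of X.
Step 3:
                    X           B
  init          1.308     0.05653
  Δ          -0.01699     0.01699
  eq            1.291     0.07352
  solve Keq expr → x = 0.005664; check Q = 1.8460e-04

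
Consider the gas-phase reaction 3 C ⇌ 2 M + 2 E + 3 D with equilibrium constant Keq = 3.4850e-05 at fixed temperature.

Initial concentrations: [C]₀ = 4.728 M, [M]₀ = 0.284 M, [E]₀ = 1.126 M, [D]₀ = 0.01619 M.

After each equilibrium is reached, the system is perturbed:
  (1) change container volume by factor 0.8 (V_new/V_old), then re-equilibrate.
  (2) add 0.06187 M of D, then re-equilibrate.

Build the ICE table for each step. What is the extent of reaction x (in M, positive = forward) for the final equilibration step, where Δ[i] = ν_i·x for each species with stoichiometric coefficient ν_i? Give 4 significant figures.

Q₀ = 4.1060e-09 vs Keq = 3.4850e-05 ⇒ Q<K, forward
Step 1:
                    C           M           E           D
  I             4.728       0.284       1.126     0.01619
  C            -0.208      0.1387      0.1387       0.208
  E              4.52      0.4227       1.265      0.2242
  solve Keq expr → x = 0.06933; check Q = 3.4850e-05
Then change container volume by factor 0.8 (V_new/V_old).
Step 2:
                    C           M           E           D
  I              5.65      0.5283       1.581      0.2802
  C           0.05599    -0.03732    -0.03732    -0.05599
  E             5.706       0.491       1.543      0.2242
  solve Keq expr → x = -0.01866; check Q = 3.4850e-05
Then add 0.06187 M of D.
Step 3:
                    C           M           E           D
  I             5.706       0.491       1.543      0.2861
  C           0.04671    -0.03114    -0.03114    -0.04671
  E             5.753      0.4599       1.512      0.2394
  solve Keq expr → x = -0.01557; check Q = 3.4850e-05

x = -0.01557 M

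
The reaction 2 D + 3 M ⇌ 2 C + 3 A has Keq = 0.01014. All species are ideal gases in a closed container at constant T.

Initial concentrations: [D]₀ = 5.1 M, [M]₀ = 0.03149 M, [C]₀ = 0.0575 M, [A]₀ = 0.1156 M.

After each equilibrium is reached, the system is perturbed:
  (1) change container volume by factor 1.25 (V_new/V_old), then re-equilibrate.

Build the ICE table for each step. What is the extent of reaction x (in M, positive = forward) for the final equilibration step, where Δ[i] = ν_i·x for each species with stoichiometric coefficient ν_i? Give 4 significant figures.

Q₀ = 0.006289 vs Keq = 0.01014 ⇒ Q<K, forward
Step 1:
                  D         M         C         A
  Initial       5.1   0.03149    0.0575    0.1156
  Change  -0.002136 -0.003204  0.002136  0.003204
  Equil       5.098   0.02829   0.05964    0.1188
  solve Keq expr → x = 0.001068; check Q = 0.01014
Then change container volume by factor 1.25 (V_new/V_old).
Step 2:
                  D         M         C         A
  Initial     4.078   0.02263   0.04771   0.09504
  Change          0         0         0         0
  Equil       4.078   0.02263   0.04771   0.09504
  solve Keq expr → x = 0; check Q = 0.01014

x = 0 M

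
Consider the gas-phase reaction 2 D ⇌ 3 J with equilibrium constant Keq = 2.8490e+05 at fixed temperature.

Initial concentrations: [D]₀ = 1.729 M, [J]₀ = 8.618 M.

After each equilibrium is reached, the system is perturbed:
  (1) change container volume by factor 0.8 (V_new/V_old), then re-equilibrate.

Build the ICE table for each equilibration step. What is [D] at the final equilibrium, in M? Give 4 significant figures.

[D]_eq = 0.09677 M

Q₀ = 214.1 vs Keq = 2.8490e+05 ⇒ Q<K, forward
Step 1:
                   D          J
  init         1.729      8.618
  Δ            -1.66      2.489
  eq         0.06935      11.11
  solve Keq expr → x = 0.8298; check Q = 2.8490e+05
Then change container volume by factor 0.8 (V_new/V_old).
Step 2:
                   D          J
  init       0.08669      13.88
  Δ          0.01007   -0.01511
  eq         0.09677      13.87
  solve Keq expr → x = -0.005037; check Q = 2.8490e+05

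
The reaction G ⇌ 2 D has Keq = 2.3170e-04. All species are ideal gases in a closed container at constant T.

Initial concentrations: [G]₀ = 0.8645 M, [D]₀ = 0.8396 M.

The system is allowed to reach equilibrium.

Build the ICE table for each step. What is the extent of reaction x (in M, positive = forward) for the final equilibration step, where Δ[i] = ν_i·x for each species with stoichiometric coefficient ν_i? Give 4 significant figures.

Q₀ = 0.8154 vs Keq = 2.3170e-04 ⇒ Q>K, reverse
Step 1:
                  G         D
  I          0.8645    0.8396
  C          0.4112   -0.8224
  E           1.276   0.01719
  solve Keq expr → x = -0.4112; check Q = 2.3170e-04

x = -0.4112 M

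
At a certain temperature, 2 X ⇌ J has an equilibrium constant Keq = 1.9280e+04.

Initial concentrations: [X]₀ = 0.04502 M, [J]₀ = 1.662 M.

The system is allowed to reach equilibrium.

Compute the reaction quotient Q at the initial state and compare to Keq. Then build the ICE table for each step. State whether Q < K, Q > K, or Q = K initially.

Q₀ = 820 vs Keq = 1.9280e+04 ⇒ Q<K, forward
Step 1:
                   X          J
  Initial    0.04502      1.662
  Change    -0.03569    0.01784
  Equil     0.009334       1.68
  solve Keq expr → x = 0.01784; check Q = 1.9280e+04

Q₀ = 820; Q < K (proceeds forward)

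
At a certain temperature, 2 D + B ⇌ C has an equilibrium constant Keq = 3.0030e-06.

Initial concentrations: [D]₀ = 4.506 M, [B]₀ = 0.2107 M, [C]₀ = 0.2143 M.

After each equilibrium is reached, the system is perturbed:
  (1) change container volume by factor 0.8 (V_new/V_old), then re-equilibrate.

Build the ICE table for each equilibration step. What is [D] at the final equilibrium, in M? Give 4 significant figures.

[D]_eq = 6.168 M

Q₀ = 0.05009 vs Keq = 3.0030e-06 ⇒ Q>K, reverse
Step 1:
                   D          B          C
  init         4.506     0.2107     0.2143
  Δ           0.4285     0.2143    -0.2143
  eq           4.935      0.425 3.1075e-05
  solve Keq expr → x = -0.2143; check Q = 3.0030e-06
Then change container volume by factor 0.8 (V_new/V_old).
Step 2:
                   D          B          C
  init         6.168     0.5312 3.8843e-05
  Δ       -4.3692e-05 -2.1846e-05 2.1846e-05
  eq           6.168     0.5312 6.0689e-05
  solve Keq expr → x = 2.1846e-05; check Q = 3.0030e-06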